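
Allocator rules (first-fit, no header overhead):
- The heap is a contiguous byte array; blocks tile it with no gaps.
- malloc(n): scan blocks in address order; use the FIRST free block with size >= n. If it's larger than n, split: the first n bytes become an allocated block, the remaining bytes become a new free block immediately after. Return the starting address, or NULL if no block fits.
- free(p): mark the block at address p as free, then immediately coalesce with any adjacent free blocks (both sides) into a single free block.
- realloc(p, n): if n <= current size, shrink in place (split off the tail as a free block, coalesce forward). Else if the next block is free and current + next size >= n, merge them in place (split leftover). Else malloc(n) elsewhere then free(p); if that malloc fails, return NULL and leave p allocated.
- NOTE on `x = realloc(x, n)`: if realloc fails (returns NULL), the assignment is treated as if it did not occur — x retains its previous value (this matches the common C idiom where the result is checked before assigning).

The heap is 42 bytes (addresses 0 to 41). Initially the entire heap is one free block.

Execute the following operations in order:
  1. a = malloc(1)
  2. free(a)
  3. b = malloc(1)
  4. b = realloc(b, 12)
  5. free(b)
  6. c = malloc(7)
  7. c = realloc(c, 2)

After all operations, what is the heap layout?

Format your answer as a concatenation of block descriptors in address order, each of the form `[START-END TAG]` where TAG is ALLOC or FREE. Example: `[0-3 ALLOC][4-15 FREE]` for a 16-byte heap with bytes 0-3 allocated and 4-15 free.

Answer: [0-1 ALLOC][2-41 FREE]

Derivation:
Op 1: a = malloc(1) -> a = 0; heap: [0-0 ALLOC][1-41 FREE]
Op 2: free(a) -> (freed a); heap: [0-41 FREE]
Op 3: b = malloc(1) -> b = 0; heap: [0-0 ALLOC][1-41 FREE]
Op 4: b = realloc(b, 12) -> b = 0; heap: [0-11 ALLOC][12-41 FREE]
Op 5: free(b) -> (freed b); heap: [0-41 FREE]
Op 6: c = malloc(7) -> c = 0; heap: [0-6 ALLOC][7-41 FREE]
Op 7: c = realloc(c, 2) -> c = 0; heap: [0-1 ALLOC][2-41 FREE]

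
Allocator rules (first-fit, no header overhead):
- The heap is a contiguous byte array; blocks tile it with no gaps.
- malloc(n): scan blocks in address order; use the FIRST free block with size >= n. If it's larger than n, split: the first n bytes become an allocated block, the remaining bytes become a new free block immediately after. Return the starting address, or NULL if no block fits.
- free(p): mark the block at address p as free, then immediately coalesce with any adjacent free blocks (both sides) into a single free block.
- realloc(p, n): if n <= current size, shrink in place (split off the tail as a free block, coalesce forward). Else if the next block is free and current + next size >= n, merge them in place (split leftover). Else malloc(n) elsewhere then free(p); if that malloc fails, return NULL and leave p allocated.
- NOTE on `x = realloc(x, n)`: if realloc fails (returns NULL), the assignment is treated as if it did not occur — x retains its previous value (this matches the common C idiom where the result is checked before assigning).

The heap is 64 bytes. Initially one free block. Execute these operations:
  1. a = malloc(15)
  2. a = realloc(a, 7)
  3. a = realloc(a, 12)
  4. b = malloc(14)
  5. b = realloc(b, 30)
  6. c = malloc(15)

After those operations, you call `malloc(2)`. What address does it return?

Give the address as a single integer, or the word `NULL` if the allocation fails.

Answer: 57

Derivation:
Op 1: a = malloc(15) -> a = 0; heap: [0-14 ALLOC][15-63 FREE]
Op 2: a = realloc(a, 7) -> a = 0; heap: [0-6 ALLOC][7-63 FREE]
Op 3: a = realloc(a, 12) -> a = 0; heap: [0-11 ALLOC][12-63 FREE]
Op 4: b = malloc(14) -> b = 12; heap: [0-11 ALLOC][12-25 ALLOC][26-63 FREE]
Op 5: b = realloc(b, 30) -> b = 12; heap: [0-11 ALLOC][12-41 ALLOC][42-63 FREE]
Op 6: c = malloc(15) -> c = 42; heap: [0-11 ALLOC][12-41 ALLOC][42-56 ALLOC][57-63 FREE]
malloc(2): first-fit scan over [0-11 ALLOC][12-41 ALLOC][42-56 ALLOC][57-63 FREE] -> 57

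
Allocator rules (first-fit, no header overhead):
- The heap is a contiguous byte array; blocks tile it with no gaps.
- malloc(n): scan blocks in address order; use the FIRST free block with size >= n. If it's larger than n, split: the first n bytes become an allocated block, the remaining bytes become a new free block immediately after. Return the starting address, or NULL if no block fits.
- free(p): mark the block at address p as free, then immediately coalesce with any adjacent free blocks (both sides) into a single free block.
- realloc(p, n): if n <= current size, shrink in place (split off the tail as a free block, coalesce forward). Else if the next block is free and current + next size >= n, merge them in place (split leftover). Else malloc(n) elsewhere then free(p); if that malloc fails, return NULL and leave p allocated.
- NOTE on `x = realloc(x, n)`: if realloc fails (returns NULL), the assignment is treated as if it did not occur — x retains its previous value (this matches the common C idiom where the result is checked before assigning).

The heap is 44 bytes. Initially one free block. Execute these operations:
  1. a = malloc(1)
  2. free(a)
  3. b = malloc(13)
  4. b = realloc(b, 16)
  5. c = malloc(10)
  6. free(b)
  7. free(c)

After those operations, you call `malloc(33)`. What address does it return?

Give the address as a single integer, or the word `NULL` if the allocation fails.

Op 1: a = malloc(1) -> a = 0; heap: [0-0 ALLOC][1-43 FREE]
Op 2: free(a) -> (freed a); heap: [0-43 FREE]
Op 3: b = malloc(13) -> b = 0; heap: [0-12 ALLOC][13-43 FREE]
Op 4: b = realloc(b, 16) -> b = 0; heap: [0-15 ALLOC][16-43 FREE]
Op 5: c = malloc(10) -> c = 16; heap: [0-15 ALLOC][16-25 ALLOC][26-43 FREE]
Op 6: free(b) -> (freed b); heap: [0-15 FREE][16-25 ALLOC][26-43 FREE]
Op 7: free(c) -> (freed c); heap: [0-43 FREE]
malloc(33): first-fit scan over [0-43 FREE] -> 0

Answer: 0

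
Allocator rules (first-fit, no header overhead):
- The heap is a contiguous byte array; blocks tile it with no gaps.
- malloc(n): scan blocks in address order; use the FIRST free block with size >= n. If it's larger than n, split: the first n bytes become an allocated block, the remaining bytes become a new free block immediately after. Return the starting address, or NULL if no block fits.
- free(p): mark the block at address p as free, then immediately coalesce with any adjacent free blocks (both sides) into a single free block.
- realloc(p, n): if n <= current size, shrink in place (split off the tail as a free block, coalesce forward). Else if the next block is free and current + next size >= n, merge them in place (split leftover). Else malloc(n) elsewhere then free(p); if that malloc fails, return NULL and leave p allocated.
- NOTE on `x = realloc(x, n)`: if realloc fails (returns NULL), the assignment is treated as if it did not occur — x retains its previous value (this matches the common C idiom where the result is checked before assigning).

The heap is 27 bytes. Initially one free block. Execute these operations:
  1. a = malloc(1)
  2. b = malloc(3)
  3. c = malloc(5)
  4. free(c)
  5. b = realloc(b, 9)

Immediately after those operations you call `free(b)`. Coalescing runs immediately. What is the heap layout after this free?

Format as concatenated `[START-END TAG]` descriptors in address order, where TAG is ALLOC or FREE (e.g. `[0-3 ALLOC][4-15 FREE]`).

Op 1: a = malloc(1) -> a = 0; heap: [0-0 ALLOC][1-26 FREE]
Op 2: b = malloc(3) -> b = 1; heap: [0-0 ALLOC][1-3 ALLOC][4-26 FREE]
Op 3: c = malloc(5) -> c = 4; heap: [0-0 ALLOC][1-3 ALLOC][4-8 ALLOC][9-26 FREE]
Op 4: free(c) -> (freed c); heap: [0-0 ALLOC][1-3 ALLOC][4-26 FREE]
Op 5: b = realloc(b, 9) -> b = 1; heap: [0-0 ALLOC][1-9 ALLOC][10-26 FREE]
free(b): b = 1 -> block [1-9 ALLOC]; mark free, coalesce with adjacent free neighbors -> [0-0 ALLOC][1-26 FREE]

Answer: [0-0 ALLOC][1-26 FREE]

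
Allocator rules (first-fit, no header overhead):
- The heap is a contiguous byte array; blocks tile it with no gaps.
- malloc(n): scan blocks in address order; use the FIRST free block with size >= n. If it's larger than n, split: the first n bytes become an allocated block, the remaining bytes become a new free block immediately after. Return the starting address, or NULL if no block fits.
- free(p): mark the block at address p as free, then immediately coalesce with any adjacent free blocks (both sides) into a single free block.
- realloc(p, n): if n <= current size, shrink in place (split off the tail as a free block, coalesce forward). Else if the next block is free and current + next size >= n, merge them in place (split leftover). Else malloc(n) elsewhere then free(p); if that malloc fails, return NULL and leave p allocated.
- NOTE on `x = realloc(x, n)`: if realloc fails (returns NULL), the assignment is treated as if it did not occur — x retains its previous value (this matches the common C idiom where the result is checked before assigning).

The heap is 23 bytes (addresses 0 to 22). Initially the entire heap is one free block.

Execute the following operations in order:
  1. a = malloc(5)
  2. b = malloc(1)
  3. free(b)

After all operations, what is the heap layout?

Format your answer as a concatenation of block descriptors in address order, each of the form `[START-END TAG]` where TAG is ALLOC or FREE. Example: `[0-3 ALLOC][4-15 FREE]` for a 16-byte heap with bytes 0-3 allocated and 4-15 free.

Answer: [0-4 ALLOC][5-22 FREE]

Derivation:
Op 1: a = malloc(5) -> a = 0; heap: [0-4 ALLOC][5-22 FREE]
Op 2: b = malloc(1) -> b = 5; heap: [0-4 ALLOC][5-5 ALLOC][6-22 FREE]
Op 3: free(b) -> (freed b); heap: [0-4 ALLOC][5-22 FREE]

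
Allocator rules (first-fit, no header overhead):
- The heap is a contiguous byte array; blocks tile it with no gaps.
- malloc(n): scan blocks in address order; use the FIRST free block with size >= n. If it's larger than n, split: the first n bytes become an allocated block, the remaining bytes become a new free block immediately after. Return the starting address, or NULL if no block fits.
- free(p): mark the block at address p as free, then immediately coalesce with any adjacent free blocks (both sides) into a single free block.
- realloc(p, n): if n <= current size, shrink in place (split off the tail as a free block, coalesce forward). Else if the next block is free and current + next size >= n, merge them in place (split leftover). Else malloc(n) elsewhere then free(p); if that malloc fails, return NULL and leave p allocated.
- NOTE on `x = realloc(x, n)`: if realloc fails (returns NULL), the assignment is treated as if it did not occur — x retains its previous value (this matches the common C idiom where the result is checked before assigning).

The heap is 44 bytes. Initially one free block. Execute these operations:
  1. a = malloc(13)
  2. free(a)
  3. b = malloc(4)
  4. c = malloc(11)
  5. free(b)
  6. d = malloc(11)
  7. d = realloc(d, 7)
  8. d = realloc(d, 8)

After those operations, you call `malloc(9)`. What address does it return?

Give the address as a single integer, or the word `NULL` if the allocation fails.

Op 1: a = malloc(13) -> a = 0; heap: [0-12 ALLOC][13-43 FREE]
Op 2: free(a) -> (freed a); heap: [0-43 FREE]
Op 3: b = malloc(4) -> b = 0; heap: [0-3 ALLOC][4-43 FREE]
Op 4: c = malloc(11) -> c = 4; heap: [0-3 ALLOC][4-14 ALLOC][15-43 FREE]
Op 5: free(b) -> (freed b); heap: [0-3 FREE][4-14 ALLOC][15-43 FREE]
Op 6: d = malloc(11) -> d = 15; heap: [0-3 FREE][4-14 ALLOC][15-25 ALLOC][26-43 FREE]
Op 7: d = realloc(d, 7) -> d = 15; heap: [0-3 FREE][4-14 ALLOC][15-21 ALLOC][22-43 FREE]
Op 8: d = realloc(d, 8) -> d = 15; heap: [0-3 FREE][4-14 ALLOC][15-22 ALLOC][23-43 FREE]
malloc(9): first-fit scan over [0-3 FREE][4-14 ALLOC][15-22 ALLOC][23-43 FREE] -> 23

Answer: 23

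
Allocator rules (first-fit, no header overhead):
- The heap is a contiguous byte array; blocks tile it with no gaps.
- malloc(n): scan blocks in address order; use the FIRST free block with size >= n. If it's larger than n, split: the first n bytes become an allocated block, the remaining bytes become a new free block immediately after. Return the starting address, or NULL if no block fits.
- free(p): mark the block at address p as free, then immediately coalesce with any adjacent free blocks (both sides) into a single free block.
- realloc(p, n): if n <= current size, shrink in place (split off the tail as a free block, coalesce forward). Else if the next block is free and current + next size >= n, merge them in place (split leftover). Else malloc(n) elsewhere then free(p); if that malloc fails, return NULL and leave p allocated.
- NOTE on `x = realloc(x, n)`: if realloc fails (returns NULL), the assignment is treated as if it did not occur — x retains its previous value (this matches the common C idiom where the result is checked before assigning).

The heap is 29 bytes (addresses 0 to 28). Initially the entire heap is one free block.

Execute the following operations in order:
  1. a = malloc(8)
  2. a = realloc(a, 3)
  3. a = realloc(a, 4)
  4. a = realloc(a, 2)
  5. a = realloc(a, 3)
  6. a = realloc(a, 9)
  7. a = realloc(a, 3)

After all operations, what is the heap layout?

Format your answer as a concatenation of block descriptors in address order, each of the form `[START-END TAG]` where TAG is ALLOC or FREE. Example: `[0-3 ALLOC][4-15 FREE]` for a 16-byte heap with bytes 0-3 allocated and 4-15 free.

Op 1: a = malloc(8) -> a = 0; heap: [0-7 ALLOC][8-28 FREE]
Op 2: a = realloc(a, 3) -> a = 0; heap: [0-2 ALLOC][3-28 FREE]
Op 3: a = realloc(a, 4) -> a = 0; heap: [0-3 ALLOC][4-28 FREE]
Op 4: a = realloc(a, 2) -> a = 0; heap: [0-1 ALLOC][2-28 FREE]
Op 5: a = realloc(a, 3) -> a = 0; heap: [0-2 ALLOC][3-28 FREE]
Op 6: a = realloc(a, 9) -> a = 0; heap: [0-8 ALLOC][9-28 FREE]
Op 7: a = realloc(a, 3) -> a = 0; heap: [0-2 ALLOC][3-28 FREE]

Answer: [0-2 ALLOC][3-28 FREE]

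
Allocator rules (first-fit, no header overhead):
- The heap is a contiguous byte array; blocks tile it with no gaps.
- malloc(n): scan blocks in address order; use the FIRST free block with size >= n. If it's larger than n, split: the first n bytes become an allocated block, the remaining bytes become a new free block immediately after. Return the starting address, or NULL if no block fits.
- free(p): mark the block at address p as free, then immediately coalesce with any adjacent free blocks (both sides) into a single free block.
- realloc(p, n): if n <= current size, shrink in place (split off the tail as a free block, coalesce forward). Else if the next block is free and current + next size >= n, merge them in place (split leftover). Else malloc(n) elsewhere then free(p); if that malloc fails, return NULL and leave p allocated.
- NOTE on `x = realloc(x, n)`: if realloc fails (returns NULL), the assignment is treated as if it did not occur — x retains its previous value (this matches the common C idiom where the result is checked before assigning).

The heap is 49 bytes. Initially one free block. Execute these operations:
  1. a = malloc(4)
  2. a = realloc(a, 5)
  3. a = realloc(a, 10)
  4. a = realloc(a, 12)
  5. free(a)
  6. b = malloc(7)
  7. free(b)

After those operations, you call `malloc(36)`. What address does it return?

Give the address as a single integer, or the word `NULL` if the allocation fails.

Answer: 0

Derivation:
Op 1: a = malloc(4) -> a = 0; heap: [0-3 ALLOC][4-48 FREE]
Op 2: a = realloc(a, 5) -> a = 0; heap: [0-4 ALLOC][5-48 FREE]
Op 3: a = realloc(a, 10) -> a = 0; heap: [0-9 ALLOC][10-48 FREE]
Op 4: a = realloc(a, 12) -> a = 0; heap: [0-11 ALLOC][12-48 FREE]
Op 5: free(a) -> (freed a); heap: [0-48 FREE]
Op 6: b = malloc(7) -> b = 0; heap: [0-6 ALLOC][7-48 FREE]
Op 7: free(b) -> (freed b); heap: [0-48 FREE]
malloc(36): first-fit scan over [0-48 FREE] -> 0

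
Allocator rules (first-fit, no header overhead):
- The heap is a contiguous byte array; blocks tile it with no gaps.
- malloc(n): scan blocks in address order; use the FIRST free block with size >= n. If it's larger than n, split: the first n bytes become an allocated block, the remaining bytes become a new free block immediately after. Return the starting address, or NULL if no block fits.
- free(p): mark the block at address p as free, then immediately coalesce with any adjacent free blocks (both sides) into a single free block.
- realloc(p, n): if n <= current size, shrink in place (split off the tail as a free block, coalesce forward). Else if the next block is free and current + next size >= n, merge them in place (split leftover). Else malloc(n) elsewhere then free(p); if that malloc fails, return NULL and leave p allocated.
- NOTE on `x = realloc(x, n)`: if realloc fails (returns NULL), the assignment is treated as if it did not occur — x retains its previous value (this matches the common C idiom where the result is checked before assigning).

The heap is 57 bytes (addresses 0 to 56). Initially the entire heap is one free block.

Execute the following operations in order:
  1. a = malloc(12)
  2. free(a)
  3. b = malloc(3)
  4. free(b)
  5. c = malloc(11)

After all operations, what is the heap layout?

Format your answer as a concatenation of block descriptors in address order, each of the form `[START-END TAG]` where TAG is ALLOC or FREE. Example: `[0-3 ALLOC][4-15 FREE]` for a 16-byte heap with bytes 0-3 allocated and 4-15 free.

Op 1: a = malloc(12) -> a = 0; heap: [0-11 ALLOC][12-56 FREE]
Op 2: free(a) -> (freed a); heap: [0-56 FREE]
Op 3: b = malloc(3) -> b = 0; heap: [0-2 ALLOC][3-56 FREE]
Op 4: free(b) -> (freed b); heap: [0-56 FREE]
Op 5: c = malloc(11) -> c = 0; heap: [0-10 ALLOC][11-56 FREE]

Answer: [0-10 ALLOC][11-56 FREE]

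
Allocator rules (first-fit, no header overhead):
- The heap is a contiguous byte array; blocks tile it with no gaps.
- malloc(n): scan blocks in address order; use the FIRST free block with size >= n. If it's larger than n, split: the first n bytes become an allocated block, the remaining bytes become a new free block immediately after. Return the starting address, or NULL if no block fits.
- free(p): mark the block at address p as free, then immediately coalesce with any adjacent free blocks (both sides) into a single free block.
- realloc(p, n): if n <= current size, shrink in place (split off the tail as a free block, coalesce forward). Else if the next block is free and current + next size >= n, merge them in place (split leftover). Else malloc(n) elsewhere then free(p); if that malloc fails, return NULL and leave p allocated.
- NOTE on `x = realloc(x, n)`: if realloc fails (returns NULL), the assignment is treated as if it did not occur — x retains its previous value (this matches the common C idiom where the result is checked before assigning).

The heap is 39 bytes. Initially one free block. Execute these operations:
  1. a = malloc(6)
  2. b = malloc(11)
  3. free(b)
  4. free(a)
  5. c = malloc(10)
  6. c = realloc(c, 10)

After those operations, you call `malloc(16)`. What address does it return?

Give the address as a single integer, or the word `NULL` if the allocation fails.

Answer: 10

Derivation:
Op 1: a = malloc(6) -> a = 0; heap: [0-5 ALLOC][6-38 FREE]
Op 2: b = malloc(11) -> b = 6; heap: [0-5 ALLOC][6-16 ALLOC][17-38 FREE]
Op 3: free(b) -> (freed b); heap: [0-5 ALLOC][6-38 FREE]
Op 4: free(a) -> (freed a); heap: [0-38 FREE]
Op 5: c = malloc(10) -> c = 0; heap: [0-9 ALLOC][10-38 FREE]
Op 6: c = realloc(c, 10) -> c = 0; heap: [0-9 ALLOC][10-38 FREE]
malloc(16): first-fit scan over [0-9 ALLOC][10-38 FREE] -> 10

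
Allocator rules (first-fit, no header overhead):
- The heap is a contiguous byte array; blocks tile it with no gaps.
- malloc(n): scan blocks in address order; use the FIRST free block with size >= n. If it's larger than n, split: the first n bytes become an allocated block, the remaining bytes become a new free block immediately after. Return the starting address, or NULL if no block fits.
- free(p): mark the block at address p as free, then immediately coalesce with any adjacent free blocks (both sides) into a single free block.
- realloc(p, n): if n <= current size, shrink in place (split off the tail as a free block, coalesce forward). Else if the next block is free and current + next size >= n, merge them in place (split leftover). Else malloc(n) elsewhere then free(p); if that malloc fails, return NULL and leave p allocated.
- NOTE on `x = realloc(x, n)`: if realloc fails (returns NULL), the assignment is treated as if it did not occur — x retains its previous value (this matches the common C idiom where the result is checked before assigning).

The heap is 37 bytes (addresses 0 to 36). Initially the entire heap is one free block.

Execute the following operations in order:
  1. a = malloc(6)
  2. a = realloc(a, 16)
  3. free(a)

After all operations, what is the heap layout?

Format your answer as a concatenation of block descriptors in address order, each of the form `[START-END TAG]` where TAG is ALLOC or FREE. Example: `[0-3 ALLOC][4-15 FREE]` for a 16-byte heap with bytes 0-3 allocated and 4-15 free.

Op 1: a = malloc(6) -> a = 0; heap: [0-5 ALLOC][6-36 FREE]
Op 2: a = realloc(a, 16) -> a = 0; heap: [0-15 ALLOC][16-36 FREE]
Op 3: free(a) -> (freed a); heap: [0-36 FREE]

Answer: [0-36 FREE]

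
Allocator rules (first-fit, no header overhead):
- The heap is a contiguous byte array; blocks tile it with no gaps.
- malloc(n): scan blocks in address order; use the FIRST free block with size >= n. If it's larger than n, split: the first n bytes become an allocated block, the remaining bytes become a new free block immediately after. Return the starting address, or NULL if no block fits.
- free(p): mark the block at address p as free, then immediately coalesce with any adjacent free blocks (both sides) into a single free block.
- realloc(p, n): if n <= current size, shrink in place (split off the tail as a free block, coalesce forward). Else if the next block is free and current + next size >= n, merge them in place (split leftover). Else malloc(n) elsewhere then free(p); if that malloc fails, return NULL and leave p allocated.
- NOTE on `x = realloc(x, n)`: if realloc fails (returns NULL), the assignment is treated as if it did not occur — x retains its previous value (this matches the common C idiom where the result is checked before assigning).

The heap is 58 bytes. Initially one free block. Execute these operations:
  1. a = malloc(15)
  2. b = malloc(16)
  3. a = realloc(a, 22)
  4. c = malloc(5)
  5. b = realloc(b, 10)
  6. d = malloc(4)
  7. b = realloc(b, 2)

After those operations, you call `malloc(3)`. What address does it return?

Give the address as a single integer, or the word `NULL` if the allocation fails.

Op 1: a = malloc(15) -> a = 0; heap: [0-14 ALLOC][15-57 FREE]
Op 2: b = malloc(16) -> b = 15; heap: [0-14 ALLOC][15-30 ALLOC][31-57 FREE]
Op 3: a = realloc(a, 22) -> a = 31; heap: [0-14 FREE][15-30 ALLOC][31-52 ALLOC][53-57 FREE]
Op 4: c = malloc(5) -> c = 0; heap: [0-4 ALLOC][5-14 FREE][15-30 ALLOC][31-52 ALLOC][53-57 FREE]
Op 5: b = realloc(b, 10) -> b = 15; heap: [0-4 ALLOC][5-14 FREE][15-24 ALLOC][25-30 FREE][31-52 ALLOC][53-57 FREE]
Op 6: d = malloc(4) -> d = 5; heap: [0-4 ALLOC][5-8 ALLOC][9-14 FREE][15-24 ALLOC][25-30 FREE][31-52 ALLOC][53-57 FREE]
Op 7: b = realloc(b, 2) -> b = 15; heap: [0-4 ALLOC][5-8 ALLOC][9-14 FREE][15-16 ALLOC][17-30 FREE][31-52 ALLOC][53-57 FREE]
malloc(3): first-fit scan over [0-4 ALLOC][5-8 ALLOC][9-14 FREE][15-16 ALLOC][17-30 FREE][31-52 ALLOC][53-57 FREE] -> 9

Answer: 9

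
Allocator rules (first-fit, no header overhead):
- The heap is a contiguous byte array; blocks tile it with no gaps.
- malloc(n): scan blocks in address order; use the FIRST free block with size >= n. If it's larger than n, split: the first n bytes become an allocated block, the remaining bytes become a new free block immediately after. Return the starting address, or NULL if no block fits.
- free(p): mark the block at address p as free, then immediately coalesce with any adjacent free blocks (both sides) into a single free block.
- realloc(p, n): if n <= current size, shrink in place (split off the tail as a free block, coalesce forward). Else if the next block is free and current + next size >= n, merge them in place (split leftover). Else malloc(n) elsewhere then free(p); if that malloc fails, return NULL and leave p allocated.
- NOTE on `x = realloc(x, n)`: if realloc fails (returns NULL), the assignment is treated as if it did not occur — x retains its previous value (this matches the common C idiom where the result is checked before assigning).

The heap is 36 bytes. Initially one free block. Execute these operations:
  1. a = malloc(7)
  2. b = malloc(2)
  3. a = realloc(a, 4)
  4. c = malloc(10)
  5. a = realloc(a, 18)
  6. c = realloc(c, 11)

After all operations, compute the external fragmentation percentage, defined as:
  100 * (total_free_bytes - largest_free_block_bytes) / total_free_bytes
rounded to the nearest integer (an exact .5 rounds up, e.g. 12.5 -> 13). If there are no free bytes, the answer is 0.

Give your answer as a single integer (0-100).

Op 1: a = malloc(7) -> a = 0; heap: [0-6 ALLOC][7-35 FREE]
Op 2: b = malloc(2) -> b = 7; heap: [0-6 ALLOC][7-8 ALLOC][9-35 FREE]
Op 3: a = realloc(a, 4) -> a = 0; heap: [0-3 ALLOC][4-6 FREE][7-8 ALLOC][9-35 FREE]
Op 4: c = malloc(10) -> c = 9; heap: [0-3 ALLOC][4-6 FREE][7-8 ALLOC][9-18 ALLOC][19-35 FREE]
Op 5: a = realloc(a, 18) -> NULL (a unchanged); heap: [0-3 ALLOC][4-6 FREE][7-8 ALLOC][9-18 ALLOC][19-35 FREE]
Op 6: c = realloc(c, 11) -> c = 9; heap: [0-3 ALLOC][4-6 FREE][7-8 ALLOC][9-19 ALLOC][20-35 FREE]
Free blocks: [3 16] total_free=19 largest=16 -> 100*(19-16)/19 = 300/19 ≈ 15.789 -> rounds to 16

Answer: 16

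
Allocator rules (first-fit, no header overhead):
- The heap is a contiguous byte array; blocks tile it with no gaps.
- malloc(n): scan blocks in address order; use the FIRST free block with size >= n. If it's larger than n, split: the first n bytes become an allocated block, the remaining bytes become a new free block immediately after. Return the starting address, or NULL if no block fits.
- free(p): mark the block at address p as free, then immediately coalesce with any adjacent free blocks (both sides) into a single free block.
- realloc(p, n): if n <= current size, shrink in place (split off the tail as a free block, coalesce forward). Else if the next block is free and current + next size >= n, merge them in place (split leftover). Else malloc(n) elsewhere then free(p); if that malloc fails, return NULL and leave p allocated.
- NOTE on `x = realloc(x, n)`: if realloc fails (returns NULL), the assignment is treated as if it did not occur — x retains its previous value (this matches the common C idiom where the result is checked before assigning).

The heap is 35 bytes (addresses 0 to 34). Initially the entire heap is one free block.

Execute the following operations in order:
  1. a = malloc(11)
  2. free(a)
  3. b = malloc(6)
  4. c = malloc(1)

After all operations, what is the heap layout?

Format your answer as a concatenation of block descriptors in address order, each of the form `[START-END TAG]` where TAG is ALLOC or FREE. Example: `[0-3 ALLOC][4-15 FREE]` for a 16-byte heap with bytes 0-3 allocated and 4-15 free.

Op 1: a = malloc(11) -> a = 0; heap: [0-10 ALLOC][11-34 FREE]
Op 2: free(a) -> (freed a); heap: [0-34 FREE]
Op 3: b = malloc(6) -> b = 0; heap: [0-5 ALLOC][6-34 FREE]
Op 4: c = malloc(1) -> c = 6; heap: [0-5 ALLOC][6-6 ALLOC][7-34 FREE]

Answer: [0-5 ALLOC][6-6 ALLOC][7-34 FREE]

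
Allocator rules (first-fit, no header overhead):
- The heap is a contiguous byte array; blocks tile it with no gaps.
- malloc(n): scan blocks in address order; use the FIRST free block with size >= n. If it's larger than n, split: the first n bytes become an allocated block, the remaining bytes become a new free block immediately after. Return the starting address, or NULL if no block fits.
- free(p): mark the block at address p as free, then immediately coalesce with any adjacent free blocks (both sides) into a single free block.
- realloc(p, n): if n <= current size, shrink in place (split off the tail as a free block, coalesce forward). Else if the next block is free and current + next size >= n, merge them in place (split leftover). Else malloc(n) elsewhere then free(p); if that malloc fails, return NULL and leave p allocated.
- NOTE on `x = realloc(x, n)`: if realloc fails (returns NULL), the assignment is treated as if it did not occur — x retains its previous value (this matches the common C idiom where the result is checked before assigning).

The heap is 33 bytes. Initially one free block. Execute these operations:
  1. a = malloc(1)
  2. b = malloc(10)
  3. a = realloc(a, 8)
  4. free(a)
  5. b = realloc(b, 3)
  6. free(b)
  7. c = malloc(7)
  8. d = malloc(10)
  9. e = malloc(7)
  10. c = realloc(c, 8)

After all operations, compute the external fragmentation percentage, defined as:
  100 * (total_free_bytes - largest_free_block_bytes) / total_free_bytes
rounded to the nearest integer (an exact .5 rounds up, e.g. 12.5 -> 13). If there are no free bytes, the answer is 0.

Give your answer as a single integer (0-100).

Answer: 13

Derivation:
Op 1: a = malloc(1) -> a = 0; heap: [0-0 ALLOC][1-32 FREE]
Op 2: b = malloc(10) -> b = 1; heap: [0-0 ALLOC][1-10 ALLOC][11-32 FREE]
Op 3: a = realloc(a, 8) -> a = 11; heap: [0-0 FREE][1-10 ALLOC][11-18 ALLOC][19-32 FREE]
Op 4: free(a) -> (freed a); heap: [0-0 FREE][1-10 ALLOC][11-32 FREE]
Op 5: b = realloc(b, 3) -> b = 1; heap: [0-0 FREE][1-3 ALLOC][4-32 FREE]
Op 6: free(b) -> (freed b); heap: [0-32 FREE]
Op 7: c = malloc(7) -> c = 0; heap: [0-6 ALLOC][7-32 FREE]
Op 8: d = malloc(10) -> d = 7; heap: [0-6 ALLOC][7-16 ALLOC][17-32 FREE]
Op 9: e = malloc(7) -> e = 17; heap: [0-6 ALLOC][7-16 ALLOC][17-23 ALLOC][24-32 FREE]
Op 10: c = realloc(c, 8) -> c = 24; heap: [0-6 FREE][7-16 ALLOC][17-23 ALLOC][24-31 ALLOC][32-32 FREE]
Free blocks: [7 1] total_free=8 largest=7 -> 100*(8-7)/8 = 100/8 = 12.5 -> rounds to 13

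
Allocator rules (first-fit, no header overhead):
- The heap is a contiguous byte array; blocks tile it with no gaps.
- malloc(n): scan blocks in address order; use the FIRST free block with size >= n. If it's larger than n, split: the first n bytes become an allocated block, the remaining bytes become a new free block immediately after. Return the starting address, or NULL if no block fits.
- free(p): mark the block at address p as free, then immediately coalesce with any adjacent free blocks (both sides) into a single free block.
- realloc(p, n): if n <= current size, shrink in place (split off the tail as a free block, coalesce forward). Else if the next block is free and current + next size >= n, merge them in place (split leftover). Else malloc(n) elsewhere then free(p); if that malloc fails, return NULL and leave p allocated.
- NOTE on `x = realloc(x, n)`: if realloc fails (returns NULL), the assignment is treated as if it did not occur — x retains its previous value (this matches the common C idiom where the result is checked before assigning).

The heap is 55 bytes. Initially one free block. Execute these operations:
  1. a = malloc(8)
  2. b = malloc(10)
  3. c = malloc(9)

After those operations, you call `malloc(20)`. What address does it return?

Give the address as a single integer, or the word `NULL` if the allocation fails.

Answer: 27

Derivation:
Op 1: a = malloc(8) -> a = 0; heap: [0-7 ALLOC][8-54 FREE]
Op 2: b = malloc(10) -> b = 8; heap: [0-7 ALLOC][8-17 ALLOC][18-54 FREE]
Op 3: c = malloc(9) -> c = 18; heap: [0-7 ALLOC][8-17 ALLOC][18-26 ALLOC][27-54 FREE]
malloc(20): first-fit scan over [0-7 ALLOC][8-17 ALLOC][18-26 ALLOC][27-54 FREE] -> 27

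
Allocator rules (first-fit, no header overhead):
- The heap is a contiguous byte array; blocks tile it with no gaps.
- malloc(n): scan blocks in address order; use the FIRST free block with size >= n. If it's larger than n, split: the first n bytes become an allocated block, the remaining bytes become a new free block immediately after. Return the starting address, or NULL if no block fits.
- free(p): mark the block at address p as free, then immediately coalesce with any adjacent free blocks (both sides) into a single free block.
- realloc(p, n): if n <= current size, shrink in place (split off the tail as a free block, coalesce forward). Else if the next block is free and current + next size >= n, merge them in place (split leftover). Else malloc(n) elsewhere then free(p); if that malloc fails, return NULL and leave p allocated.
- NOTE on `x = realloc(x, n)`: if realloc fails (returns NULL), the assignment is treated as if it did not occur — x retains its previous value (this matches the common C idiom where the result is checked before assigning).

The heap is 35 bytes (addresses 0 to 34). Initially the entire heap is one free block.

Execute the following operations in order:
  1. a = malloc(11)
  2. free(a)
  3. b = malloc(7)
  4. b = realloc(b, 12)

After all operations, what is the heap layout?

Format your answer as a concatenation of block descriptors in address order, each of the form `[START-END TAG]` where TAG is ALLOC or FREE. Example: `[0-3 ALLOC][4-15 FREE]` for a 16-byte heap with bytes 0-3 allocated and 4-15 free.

Answer: [0-11 ALLOC][12-34 FREE]

Derivation:
Op 1: a = malloc(11) -> a = 0; heap: [0-10 ALLOC][11-34 FREE]
Op 2: free(a) -> (freed a); heap: [0-34 FREE]
Op 3: b = malloc(7) -> b = 0; heap: [0-6 ALLOC][7-34 FREE]
Op 4: b = realloc(b, 12) -> b = 0; heap: [0-11 ALLOC][12-34 FREE]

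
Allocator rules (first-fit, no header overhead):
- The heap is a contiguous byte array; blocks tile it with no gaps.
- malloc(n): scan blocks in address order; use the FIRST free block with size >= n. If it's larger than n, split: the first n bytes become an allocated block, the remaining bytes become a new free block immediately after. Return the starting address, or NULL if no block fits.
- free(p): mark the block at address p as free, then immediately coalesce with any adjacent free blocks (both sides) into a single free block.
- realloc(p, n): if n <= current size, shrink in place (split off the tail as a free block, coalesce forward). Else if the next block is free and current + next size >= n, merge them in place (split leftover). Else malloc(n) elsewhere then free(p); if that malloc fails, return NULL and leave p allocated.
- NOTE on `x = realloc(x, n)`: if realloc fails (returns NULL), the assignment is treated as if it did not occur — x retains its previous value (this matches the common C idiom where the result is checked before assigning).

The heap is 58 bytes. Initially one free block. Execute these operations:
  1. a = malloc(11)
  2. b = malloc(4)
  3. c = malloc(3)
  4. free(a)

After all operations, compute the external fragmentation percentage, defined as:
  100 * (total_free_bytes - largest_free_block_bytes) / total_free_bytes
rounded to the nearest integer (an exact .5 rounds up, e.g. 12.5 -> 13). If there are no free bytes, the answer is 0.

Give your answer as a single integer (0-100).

Answer: 22

Derivation:
Op 1: a = malloc(11) -> a = 0; heap: [0-10 ALLOC][11-57 FREE]
Op 2: b = malloc(4) -> b = 11; heap: [0-10 ALLOC][11-14 ALLOC][15-57 FREE]
Op 3: c = malloc(3) -> c = 15; heap: [0-10 ALLOC][11-14 ALLOC][15-17 ALLOC][18-57 FREE]
Op 4: free(a) -> (freed a); heap: [0-10 FREE][11-14 ALLOC][15-17 ALLOC][18-57 FREE]
Free blocks: [11 40] total_free=51 largest=40 -> 100*(51-40)/51 = 1100/51 ≈ 21.569 -> rounds to 22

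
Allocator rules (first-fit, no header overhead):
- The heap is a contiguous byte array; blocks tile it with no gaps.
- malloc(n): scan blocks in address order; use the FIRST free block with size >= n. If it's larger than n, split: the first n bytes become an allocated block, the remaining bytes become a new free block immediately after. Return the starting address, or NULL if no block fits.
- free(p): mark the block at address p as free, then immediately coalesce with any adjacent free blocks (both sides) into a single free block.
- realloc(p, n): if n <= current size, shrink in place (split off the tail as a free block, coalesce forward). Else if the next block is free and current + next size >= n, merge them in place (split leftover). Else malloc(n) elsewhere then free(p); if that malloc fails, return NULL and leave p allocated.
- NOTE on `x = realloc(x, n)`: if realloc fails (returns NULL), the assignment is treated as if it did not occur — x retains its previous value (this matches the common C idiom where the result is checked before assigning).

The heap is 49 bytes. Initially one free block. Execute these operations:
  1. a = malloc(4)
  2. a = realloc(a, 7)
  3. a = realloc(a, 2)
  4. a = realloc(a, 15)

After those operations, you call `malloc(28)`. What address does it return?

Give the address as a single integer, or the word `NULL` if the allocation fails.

Answer: 15

Derivation:
Op 1: a = malloc(4) -> a = 0; heap: [0-3 ALLOC][4-48 FREE]
Op 2: a = realloc(a, 7) -> a = 0; heap: [0-6 ALLOC][7-48 FREE]
Op 3: a = realloc(a, 2) -> a = 0; heap: [0-1 ALLOC][2-48 FREE]
Op 4: a = realloc(a, 15) -> a = 0; heap: [0-14 ALLOC][15-48 FREE]
malloc(28): first-fit scan over [0-14 ALLOC][15-48 FREE] -> 15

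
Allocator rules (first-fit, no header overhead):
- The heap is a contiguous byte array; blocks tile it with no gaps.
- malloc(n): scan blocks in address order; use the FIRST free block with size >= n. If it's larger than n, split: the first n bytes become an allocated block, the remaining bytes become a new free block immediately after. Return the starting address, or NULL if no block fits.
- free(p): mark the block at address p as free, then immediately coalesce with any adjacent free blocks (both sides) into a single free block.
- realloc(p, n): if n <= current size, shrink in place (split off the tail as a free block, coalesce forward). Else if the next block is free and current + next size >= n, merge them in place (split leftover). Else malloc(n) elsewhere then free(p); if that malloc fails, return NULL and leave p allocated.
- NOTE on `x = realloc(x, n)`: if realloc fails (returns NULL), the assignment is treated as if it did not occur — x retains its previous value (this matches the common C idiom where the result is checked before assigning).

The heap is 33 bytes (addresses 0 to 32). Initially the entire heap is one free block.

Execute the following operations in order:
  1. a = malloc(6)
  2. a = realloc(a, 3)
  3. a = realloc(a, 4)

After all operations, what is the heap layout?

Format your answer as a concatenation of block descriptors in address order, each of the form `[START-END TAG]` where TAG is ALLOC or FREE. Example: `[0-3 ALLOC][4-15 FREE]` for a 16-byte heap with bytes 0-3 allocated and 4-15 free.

Answer: [0-3 ALLOC][4-32 FREE]

Derivation:
Op 1: a = malloc(6) -> a = 0; heap: [0-5 ALLOC][6-32 FREE]
Op 2: a = realloc(a, 3) -> a = 0; heap: [0-2 ALLOC][3-32 FREE]
Op 3: a = realloc(a, 4) -> a = 0; heap: [0-3 ALLOC][4-32 FREE]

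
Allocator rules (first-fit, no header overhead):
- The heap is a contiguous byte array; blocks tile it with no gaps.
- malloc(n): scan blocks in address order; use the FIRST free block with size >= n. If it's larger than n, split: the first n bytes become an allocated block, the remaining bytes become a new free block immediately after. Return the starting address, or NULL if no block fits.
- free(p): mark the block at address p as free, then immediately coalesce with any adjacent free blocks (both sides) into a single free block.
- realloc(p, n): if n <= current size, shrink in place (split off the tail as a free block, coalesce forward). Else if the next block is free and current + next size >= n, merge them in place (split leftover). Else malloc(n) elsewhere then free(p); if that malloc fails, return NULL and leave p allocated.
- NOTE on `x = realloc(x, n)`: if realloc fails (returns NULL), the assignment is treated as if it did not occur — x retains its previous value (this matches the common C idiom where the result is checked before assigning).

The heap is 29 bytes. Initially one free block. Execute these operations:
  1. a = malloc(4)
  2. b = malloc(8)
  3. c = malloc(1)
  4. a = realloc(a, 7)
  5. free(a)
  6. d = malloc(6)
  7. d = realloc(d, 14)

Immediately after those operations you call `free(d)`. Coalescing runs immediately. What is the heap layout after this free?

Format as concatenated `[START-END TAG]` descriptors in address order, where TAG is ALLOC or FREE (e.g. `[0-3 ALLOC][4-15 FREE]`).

Op 1: a = malloc(4) -> a = 0; heap: [0-3 ALLOC][4-28 FREE]
Op 2: b = malloc(8) -> b = 4; heap: [0-3 ALLOC][4-11 ALLOC][12-28 FREE]
Op 3: c = malloc(1) -> c = 12; heap: [0-3 ALLOC][4-11 ALLOC][12-12 ALLOC][13-28 FREE]
Op 4: a = realloc(a, 7) -> a = 13; heap: [0-3 FREE][4-11 ALLOC][12-12 ALLOC][13-19 ALLOC][20-28 FREE]
Op 5: free(a) -> (freed a); heap: [0-3 FREE][4-11 ALLOC][12-12 ALLOC][13-28 FREE]
Op 6: d = malloc(6) -> d = 13; heap: [0-3 FREE][4-11 ALLOC][12-12 ALLOC][13-18 ALLOC][19-28 FREE]
Op 7: d = realloc(d, 14) -> d = 13; heap: [0-3 FREE][4-11 ALLOC][12-12 ALLOC][13-26 ALLOC][27-28 FREE]
free(d): d = 13 -> block [13-26 ALLOC]; mark free, coalesce with adjacent free neighbors -> [0-3 FREE][4-11 ALLOC][12-12 ALLOC][13-28 FREE]

Answer: [0-3 FREE][4-11 ALLOC][12-12 ALLOC][13-28 FREE]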